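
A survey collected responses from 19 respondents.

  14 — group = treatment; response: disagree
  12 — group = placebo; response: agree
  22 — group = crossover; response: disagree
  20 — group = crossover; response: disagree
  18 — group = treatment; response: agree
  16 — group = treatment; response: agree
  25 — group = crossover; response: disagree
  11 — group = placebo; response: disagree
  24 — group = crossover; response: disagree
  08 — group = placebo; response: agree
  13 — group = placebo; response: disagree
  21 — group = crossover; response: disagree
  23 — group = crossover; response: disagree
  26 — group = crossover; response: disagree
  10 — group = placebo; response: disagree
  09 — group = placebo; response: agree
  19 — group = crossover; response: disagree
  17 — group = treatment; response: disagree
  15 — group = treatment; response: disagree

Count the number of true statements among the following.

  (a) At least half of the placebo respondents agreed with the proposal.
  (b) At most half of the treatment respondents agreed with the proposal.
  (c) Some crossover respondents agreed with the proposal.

(a) placebo: |A| = 6, |A ∩ B| = 3; needs |A ∩ B| ≥ |A ∖ B| — true.
(b) treatment: |A| = 5, |A ∩ B| = 2; needs |A ∩ B| ≤ |A ∖ B| — true.
(c) crossover: |A| = 8, |A ∩ B| = 0; needs A ∩ B ≠ ∅ (|A ∩ B| ≥ 1) — false.

2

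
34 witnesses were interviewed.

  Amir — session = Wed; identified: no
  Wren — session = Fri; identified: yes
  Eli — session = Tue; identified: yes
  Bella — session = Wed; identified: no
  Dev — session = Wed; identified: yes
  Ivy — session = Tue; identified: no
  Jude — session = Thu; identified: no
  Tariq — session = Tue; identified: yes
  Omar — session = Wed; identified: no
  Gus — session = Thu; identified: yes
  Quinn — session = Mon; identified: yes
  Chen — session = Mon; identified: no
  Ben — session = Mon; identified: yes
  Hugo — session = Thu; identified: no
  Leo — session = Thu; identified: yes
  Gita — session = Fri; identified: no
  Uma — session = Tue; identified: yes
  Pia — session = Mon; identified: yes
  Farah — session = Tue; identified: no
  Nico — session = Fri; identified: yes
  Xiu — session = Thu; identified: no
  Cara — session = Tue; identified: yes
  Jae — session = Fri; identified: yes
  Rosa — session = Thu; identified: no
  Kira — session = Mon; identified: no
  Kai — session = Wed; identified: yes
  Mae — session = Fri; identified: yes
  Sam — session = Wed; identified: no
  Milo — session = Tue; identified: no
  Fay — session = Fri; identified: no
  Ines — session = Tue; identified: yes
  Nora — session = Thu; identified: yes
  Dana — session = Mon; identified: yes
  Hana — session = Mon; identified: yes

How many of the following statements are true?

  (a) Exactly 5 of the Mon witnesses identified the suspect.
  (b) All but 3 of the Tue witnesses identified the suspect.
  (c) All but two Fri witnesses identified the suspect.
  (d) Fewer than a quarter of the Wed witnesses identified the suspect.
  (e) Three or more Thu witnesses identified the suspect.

4

(a) Mon: |A| = 7, |A ∩ B| = 5; needs |A ∩ B| = 5 — true.
(b) Tue: |A| = 8, |A ∩ B| = 5; needs |A ∖ B| = 3 — true.
(c) Fri: |A| = 6, |A ∩ B| = 4; needs |A ∖ B| = 2 — true.
(d) Wed: |A| = 6, |A ∩ B| = 2; needs |A ∩ B| / |A| < 1/4 — false.
(e) Thu: |A| = 7, |A ∩ B| = 3; needs |A ∩ B| ≥ 3 — true.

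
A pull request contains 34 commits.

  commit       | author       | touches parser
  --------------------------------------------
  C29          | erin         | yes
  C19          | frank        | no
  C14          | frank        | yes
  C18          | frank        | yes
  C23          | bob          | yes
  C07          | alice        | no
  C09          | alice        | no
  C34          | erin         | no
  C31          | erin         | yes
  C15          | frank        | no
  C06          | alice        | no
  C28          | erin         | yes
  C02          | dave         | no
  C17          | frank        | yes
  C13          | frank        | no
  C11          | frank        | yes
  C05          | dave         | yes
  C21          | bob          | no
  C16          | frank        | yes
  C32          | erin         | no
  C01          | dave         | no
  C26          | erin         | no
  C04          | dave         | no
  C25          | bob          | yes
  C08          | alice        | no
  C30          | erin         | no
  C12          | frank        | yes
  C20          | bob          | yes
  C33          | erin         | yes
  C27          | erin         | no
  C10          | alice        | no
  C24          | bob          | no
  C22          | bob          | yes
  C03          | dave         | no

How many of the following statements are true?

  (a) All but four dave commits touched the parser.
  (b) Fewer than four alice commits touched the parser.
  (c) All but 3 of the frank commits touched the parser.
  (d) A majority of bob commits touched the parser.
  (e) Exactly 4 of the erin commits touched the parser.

(a) dave: |A| = 5, |A ∩ B| = 1; needs |A ∖ B| = 4 — true.
(b) alice: |A| = 5, |A ∩ B| = 0; needs |A ∩ B| < 4 — true.
(c) frank: |A| = 9, |A ∩ B| = 6; needs |A ∖ B| = 3 — true.
(d) bob: |A| = 6, |A ∩ B| = 4; needs |A ∩ B| > |A ∖ B| — true.
(e) erin: |A| = 9, |A ∩ B| = 4; needs |A ∩ B| = 4 — true.

5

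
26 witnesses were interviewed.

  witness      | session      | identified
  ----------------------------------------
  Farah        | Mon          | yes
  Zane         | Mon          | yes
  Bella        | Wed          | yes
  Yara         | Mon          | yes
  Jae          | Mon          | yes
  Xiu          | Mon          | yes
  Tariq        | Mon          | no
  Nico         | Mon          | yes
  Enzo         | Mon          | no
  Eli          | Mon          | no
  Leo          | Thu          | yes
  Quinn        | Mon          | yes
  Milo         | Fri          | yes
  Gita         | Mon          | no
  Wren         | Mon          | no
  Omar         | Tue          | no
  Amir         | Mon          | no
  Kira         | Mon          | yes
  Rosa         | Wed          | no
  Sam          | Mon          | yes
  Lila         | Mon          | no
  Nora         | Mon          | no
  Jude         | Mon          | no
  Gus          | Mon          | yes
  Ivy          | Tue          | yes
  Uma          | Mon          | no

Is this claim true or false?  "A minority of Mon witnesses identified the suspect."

False

The determiner here denotes the relation: |A ∩ B| < |A ∖ B|.
|A| = 20, |A ∩ B| = 10, |A ∖ B| = 10.
10 = 10, so the statement is false.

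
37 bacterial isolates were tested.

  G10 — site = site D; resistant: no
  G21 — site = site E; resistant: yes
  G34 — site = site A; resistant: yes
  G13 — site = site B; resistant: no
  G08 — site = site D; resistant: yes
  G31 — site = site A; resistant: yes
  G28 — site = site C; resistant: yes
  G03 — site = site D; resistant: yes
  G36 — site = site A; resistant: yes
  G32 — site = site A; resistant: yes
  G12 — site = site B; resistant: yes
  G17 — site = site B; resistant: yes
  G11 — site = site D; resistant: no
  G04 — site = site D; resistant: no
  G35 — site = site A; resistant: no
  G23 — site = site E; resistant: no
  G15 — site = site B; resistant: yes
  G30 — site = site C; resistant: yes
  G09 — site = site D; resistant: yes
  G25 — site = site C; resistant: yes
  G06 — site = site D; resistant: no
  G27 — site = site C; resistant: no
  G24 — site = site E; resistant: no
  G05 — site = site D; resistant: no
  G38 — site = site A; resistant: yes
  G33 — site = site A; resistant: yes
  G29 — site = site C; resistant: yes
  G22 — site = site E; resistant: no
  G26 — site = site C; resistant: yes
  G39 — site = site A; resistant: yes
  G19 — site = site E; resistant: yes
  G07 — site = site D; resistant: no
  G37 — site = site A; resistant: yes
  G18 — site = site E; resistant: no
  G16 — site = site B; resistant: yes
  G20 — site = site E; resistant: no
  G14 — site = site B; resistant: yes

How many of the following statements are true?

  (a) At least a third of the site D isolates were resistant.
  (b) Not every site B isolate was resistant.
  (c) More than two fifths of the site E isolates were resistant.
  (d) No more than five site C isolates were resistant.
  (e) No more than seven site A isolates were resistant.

3

(a) site D: |A| = 9, |A ∩ B| = 3; needs |A ∩ B| / |A| ≥ 1/3 — true.
(b) site B: |A| = 6, |A ∩ B| = 5; needs A ⊄ B (|A ∖ B| ≥ 1) — true.
(c) site E: |A| = 7, |A ∩ B| = 2; needs |A ∩ B| / |A| > 2/5 — false.
(d) site C: |A| = 6, |A ∩ B| = 5; needs |A ∩ B| ≤ 5 — true.
(e) site A: |A| = 9, |A ∩ B| = 8; needs |A ∩ B| ≤ 7 — false.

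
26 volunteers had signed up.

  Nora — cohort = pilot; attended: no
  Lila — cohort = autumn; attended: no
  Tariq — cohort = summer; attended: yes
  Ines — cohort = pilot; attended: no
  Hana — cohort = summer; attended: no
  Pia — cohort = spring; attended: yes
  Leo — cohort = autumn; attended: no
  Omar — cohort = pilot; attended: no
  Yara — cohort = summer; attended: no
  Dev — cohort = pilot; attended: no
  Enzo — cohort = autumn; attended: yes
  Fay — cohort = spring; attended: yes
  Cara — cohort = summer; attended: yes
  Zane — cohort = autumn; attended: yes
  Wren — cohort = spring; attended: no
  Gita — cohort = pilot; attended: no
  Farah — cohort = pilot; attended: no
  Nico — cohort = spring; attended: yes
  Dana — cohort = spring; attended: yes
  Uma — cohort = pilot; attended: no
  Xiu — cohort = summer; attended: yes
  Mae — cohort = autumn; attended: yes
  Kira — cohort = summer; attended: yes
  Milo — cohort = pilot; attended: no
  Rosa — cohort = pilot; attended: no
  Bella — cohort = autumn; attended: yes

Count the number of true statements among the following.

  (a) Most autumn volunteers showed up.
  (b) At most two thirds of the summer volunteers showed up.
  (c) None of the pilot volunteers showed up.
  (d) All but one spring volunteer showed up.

4

(a) autumn: |A| = 6, |A ∩ B| = 4; needs |A ∩ B| > |A ∖ B| — true.
(b) summer: |A| = 6, |A ∩ B| = 4; needs |A ∩ B| / |A| ≤ 2/3 — true.
(c) pilot: |A| = 9, |A ∩ B| = 0; needs A ∩ B = ∅ (|A ∩ B| = 0) — true.
(d) spring: |A| = 5, |A ∩ B| = 4; needs |A ∖ B| = 1 — true.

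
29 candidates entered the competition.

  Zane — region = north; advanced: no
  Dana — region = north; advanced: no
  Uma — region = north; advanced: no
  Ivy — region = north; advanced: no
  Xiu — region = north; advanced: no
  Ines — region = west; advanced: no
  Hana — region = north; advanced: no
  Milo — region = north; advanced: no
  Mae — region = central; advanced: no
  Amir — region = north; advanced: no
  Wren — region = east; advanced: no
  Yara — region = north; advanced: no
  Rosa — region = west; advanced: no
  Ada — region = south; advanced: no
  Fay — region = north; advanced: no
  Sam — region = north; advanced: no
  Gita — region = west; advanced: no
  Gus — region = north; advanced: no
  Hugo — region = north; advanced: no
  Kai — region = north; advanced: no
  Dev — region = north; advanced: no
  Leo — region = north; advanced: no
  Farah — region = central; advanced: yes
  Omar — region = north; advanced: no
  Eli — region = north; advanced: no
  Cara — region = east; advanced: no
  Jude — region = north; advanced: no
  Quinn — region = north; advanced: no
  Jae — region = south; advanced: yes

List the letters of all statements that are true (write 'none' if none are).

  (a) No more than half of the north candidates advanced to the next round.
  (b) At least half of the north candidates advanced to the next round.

|A| = 20, |A ∩ B| = 0, |A ∖ B| = 20.
(a) |A ∩ B| ≤ |A ∖ B|: holds.
(b) |A ∩ B| ≥ |A ∖ B|: fails.

(a)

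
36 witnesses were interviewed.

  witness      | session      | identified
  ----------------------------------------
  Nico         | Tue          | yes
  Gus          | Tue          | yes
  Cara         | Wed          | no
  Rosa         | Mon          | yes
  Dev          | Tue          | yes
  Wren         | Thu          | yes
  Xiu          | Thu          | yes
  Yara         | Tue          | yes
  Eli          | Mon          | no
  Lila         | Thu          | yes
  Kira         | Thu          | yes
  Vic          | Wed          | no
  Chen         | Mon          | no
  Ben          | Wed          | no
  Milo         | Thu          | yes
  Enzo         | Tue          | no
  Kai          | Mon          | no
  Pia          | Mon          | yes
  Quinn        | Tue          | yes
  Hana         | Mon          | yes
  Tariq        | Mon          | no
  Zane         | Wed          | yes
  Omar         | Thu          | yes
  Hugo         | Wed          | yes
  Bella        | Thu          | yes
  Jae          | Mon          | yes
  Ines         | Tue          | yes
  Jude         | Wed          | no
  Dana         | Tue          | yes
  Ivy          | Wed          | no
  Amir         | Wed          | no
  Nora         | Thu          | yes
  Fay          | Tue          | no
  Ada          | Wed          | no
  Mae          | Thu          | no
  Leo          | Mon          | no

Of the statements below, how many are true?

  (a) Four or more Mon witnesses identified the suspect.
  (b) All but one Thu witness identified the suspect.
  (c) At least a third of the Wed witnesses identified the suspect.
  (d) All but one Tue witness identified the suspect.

(a) Mon: |A| = 9, |A ∩ B| = 4; needs |A ∩ B| ≥ 4 — true.
(b) Thu: |A| = 9, |A ∩ B| = 8; needs |A ∖ B| = 1 — true.
(c) Wed: |A| = 9, |A ∩ B| = 2; needs |A ∩ B| / |A| ≥ 1/3 — false.
(d) Tue: |A| = 9, |A ∩ B| = 7; needs |A ∖ B| = 1 — false.

2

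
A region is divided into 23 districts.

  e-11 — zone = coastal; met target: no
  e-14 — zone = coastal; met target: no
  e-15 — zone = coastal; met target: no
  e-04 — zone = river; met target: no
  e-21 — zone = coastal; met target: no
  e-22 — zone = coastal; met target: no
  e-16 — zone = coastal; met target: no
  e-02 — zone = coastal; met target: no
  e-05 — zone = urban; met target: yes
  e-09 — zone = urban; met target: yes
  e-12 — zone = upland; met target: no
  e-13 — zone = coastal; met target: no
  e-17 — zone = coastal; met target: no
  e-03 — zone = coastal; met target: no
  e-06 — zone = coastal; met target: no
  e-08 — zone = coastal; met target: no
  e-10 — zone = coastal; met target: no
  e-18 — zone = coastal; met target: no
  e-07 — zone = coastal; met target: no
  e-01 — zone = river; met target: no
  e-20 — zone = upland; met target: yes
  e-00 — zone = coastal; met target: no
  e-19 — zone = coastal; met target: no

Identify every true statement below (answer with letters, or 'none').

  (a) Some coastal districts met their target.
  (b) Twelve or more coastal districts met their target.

|A| = 17, |A ∩ B| = 0, |A ∖ B| = 17.
(a) A ∩ B ≠ ∅ (|A ∩ B| ≥ 1): fails.
(b) |A ∩ B| ≥ 12: fails.

none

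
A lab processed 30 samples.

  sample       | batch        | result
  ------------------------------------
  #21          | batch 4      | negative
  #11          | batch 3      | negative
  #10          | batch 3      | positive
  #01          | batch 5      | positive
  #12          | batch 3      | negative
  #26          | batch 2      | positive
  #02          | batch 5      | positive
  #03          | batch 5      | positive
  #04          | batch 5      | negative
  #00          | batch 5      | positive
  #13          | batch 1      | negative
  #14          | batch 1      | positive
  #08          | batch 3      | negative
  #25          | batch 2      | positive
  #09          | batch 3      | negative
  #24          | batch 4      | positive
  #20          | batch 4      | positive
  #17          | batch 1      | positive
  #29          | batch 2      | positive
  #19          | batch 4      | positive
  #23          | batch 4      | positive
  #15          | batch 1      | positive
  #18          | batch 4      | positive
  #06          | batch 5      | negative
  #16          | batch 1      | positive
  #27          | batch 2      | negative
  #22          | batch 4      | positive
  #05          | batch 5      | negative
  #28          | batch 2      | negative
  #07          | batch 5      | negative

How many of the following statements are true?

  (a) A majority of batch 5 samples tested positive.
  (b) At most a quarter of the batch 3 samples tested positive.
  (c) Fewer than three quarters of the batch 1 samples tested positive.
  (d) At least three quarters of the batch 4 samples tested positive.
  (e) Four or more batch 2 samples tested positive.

2

(a) batch 5: |A| = 8, |A ∩ B| = 4; needs |A ∩ B| > |A ∖ B| — false.
(b) batch 3: |A| = 5, |A ∩ B| = 1; needs |A ∩ B| / |A| ≤ 1/4 — true.
(c) batch 1: |A| = 5, |A ∩ B| = 4; needs |A ∩ B| / |A| < 3/4 — false.
(d) batch 4: |A| = 7, |A ∩ B| = 6; needs |A ∩ B| / |A| ≥ 3/4 — true.
(e) batch 2: |A| = 5, |A ∩ B| = 3; needs |A ∩ B| ≥ 4 — false.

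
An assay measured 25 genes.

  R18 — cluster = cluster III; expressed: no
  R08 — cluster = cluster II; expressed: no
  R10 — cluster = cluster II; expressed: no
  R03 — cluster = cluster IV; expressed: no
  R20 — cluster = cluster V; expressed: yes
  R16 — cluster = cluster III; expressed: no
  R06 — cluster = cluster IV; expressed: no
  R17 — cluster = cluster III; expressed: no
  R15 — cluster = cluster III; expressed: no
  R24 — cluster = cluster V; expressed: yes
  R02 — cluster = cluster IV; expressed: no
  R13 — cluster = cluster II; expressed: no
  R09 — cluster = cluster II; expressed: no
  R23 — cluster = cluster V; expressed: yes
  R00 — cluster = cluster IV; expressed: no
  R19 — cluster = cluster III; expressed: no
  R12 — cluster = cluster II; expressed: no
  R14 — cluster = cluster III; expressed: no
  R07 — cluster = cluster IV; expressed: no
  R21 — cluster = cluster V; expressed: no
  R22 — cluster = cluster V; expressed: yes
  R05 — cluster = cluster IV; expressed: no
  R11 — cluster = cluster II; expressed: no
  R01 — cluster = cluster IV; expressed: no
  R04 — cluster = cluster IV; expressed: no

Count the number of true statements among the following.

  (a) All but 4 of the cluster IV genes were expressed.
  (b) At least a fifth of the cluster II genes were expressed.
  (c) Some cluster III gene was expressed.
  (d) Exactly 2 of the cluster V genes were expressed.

(a) cluster IV: |A| = 8, |A ∩ B| = 0; needs |A ∖ B| = 4 — false.
(b) cluster II: |A| = 6, |A ∩ B| = 0; needs |A ∩ B| / |A| ≥ 1/5 — false.
(c) cluster III: |A| = 6, |A ∩ B| = 0; needs A ∩ B ≠ ∅ (|A ∩ B| ≥ 1) — false.
(d) cluster V: |A| = 5, |A ∩ B| = 4; needs |A ∩ B| = 2 — false.

0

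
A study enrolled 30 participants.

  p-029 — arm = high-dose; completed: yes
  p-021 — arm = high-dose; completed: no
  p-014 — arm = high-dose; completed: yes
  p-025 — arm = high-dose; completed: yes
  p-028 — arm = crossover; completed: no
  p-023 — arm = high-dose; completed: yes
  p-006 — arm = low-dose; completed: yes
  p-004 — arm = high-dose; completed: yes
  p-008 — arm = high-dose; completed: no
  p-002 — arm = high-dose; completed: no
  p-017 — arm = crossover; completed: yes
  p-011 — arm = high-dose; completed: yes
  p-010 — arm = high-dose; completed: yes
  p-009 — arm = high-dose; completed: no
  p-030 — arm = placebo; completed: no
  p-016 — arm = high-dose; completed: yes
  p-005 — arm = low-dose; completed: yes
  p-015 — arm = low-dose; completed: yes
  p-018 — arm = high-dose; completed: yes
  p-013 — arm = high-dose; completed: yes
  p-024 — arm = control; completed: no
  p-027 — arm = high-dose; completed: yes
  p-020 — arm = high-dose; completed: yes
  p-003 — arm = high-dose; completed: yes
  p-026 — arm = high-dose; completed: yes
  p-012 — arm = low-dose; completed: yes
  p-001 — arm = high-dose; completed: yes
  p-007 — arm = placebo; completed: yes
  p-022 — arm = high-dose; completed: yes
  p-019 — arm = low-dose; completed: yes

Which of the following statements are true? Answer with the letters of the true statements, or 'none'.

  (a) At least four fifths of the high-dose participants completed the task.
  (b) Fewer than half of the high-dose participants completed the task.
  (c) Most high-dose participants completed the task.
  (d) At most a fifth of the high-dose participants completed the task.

(a), (c)

|A| = 20, |A ∩ B| = 16, |A ∖ B| = 4.
(a) |A ∩ B| / |A| ≥ 4/5: holds.
(b) |A ∩ B| < |A ∖ B|: fails.
(c) |A ∩ B| > |A ∖ B|: holds.
(d) |A ∩ B| / |A| ≤ 1/5: fails.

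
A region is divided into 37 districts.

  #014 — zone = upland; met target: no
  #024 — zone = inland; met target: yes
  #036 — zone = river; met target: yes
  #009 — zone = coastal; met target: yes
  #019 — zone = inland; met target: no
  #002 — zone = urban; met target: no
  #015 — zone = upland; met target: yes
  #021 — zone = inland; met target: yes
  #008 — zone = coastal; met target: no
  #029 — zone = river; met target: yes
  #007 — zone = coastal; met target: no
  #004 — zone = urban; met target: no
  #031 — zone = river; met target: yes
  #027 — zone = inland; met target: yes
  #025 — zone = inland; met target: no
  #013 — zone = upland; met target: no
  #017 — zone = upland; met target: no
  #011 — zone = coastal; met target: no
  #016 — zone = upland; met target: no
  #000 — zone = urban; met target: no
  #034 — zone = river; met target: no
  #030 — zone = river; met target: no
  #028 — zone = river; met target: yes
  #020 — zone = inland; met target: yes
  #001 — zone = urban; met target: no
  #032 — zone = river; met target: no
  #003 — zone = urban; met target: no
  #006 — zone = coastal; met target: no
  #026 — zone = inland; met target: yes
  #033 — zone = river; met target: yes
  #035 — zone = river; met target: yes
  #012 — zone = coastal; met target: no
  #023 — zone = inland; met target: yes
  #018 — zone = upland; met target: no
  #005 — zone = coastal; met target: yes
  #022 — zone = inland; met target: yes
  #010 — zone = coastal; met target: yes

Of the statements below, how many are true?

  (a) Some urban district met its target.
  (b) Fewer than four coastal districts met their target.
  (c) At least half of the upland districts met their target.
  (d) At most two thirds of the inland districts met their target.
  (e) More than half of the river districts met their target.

2

(a) urban: |A| = 5, |A ∩ B| = 0; needs A ∩ B ≠ ∅ (|A ∩ B| ≥ 1) — false.
(b) coastal: |A| = 8, |A ∩ B| = 3; needs |A ∩ B| < 4 — true.
(c) upland: |A| = 6, |A ∩ B| = 1; needs |A ∩ B| ≥ |A ∖ B| — false.
(d) inland: |A| = 9, |A ∩ B| = 7; needs |A ∩ B| / |A| ≤ 2/3 — false.
(e) river: |A| = 9, |A ∩ B| = 6; needs |A ∩ B| > |A ∖ B| — true.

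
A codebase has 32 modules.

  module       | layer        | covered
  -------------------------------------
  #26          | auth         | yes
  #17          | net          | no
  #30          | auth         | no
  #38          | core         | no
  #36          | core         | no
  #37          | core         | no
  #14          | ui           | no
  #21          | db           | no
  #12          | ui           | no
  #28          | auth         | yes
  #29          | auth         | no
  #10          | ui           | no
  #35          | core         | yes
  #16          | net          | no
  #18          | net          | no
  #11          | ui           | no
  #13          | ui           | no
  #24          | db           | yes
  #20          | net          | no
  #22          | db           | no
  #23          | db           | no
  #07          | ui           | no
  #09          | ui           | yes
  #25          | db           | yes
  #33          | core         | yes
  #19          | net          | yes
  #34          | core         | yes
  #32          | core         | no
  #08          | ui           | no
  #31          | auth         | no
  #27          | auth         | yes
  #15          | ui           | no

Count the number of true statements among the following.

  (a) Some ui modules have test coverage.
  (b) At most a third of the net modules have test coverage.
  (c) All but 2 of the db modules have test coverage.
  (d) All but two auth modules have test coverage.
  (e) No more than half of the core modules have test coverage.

3

(a) ui: |A| = 9, |A ∩ B| = 1; needs A ∩ B ≠ ∅ (|A ∩ B| ≥ 1) — true.
(b) net: |A| = 5, |A ∩ B| = 1; needs |A ∩ B| / |A| ≤ 1/3 — true.
(c) db: |A| = 5, |A ∩ B| = 2; needs |A ∖ B| = 2 — false.
(d) auth: |A| = 6, |A ∩ B| = 3; needs |A ∖ B| = 2 — false.
(e) core: |A| = 7, |A ∩ B| = 3; needs |A ∩ B| ≤ |A ∖ B| — true.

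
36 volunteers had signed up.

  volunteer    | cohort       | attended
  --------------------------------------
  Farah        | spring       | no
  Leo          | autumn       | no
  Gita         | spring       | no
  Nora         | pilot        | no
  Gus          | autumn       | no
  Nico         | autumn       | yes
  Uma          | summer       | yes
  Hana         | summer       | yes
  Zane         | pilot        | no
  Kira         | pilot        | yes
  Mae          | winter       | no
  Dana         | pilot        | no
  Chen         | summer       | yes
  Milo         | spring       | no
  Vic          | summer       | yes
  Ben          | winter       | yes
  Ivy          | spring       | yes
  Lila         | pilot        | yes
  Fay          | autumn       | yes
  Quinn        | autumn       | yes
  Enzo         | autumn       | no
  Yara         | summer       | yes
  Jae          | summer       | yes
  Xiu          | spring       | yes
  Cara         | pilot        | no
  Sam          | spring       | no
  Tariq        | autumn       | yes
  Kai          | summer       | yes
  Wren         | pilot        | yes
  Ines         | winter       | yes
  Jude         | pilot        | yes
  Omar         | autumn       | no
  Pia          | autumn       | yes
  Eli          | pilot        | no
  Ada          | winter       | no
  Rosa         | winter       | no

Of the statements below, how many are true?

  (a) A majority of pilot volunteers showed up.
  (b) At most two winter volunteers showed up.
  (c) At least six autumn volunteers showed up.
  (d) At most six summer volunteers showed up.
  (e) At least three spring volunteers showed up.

(a) pilot: |A| = 9, |A ∩ B| = 4; needs |A ∩ B| > |A ∖ B| — false.
(b) winter: |A| = 5, |A ∩ B| = 2; needs |A ∩ B| ≤ 2 — true.
(c) autumn: |A| = 9, |A ∩ B| = 5; needs |A ∩ B| ≥ 6 — false.
(d) summer: |A| = 7, |A ∩ B| = 7; needs |A ∩ B| ≤ 6 — false.
(e) spring: |A| = 6, |A ∩ B| = 2; needs |A ∩ B| ≥ 3 — false.

1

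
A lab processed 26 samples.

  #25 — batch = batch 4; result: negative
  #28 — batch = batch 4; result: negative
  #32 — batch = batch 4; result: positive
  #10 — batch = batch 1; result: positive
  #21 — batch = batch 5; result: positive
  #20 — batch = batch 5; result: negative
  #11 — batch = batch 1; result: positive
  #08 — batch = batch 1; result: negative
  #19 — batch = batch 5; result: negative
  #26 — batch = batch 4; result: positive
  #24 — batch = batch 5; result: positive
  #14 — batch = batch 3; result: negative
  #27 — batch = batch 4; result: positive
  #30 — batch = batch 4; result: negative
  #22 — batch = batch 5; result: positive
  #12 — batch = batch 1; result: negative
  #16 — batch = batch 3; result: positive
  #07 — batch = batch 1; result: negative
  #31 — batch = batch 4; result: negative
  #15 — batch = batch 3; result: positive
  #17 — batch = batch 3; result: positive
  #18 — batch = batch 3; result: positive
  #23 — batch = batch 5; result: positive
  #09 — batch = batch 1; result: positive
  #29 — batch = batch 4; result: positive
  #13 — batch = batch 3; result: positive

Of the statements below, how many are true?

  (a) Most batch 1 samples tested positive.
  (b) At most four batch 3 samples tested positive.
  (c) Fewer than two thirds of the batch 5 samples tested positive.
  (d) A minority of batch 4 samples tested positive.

(a) batch 1: |A| = 6, |A ∩ B| = 3; needs |A ∩ B| > |A ∖ B| — false.
(b) batch 3: |A| = 6, |A ∩ B| = 5; needs |A ∩ B| ≤ 4 — false.
(c) batch 5: |A| = 6, |A ∩ B| = 4; needs |A ∩ B| / |A| < 2/3 — false.
(d) batch 4: |A| = 8, |A ∩ B| = 4; needs |A ∩ B| < |A ∖ B| — false.

0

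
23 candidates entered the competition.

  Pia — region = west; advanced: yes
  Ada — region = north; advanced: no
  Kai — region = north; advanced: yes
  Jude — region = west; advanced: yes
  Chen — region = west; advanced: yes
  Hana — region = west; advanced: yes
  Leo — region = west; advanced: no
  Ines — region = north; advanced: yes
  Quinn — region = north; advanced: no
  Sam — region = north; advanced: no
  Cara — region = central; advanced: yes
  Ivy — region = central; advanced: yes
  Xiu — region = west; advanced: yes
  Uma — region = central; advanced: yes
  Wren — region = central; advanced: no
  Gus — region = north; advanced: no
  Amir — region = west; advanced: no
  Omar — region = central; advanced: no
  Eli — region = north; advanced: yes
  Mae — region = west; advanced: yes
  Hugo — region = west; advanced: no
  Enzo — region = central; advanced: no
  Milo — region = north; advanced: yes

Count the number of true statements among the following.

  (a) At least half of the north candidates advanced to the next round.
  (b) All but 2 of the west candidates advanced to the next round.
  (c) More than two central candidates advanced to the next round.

2

(a) north: |A| = 8, |A ∩ B| = 4; needs |A ∩ B| ≥ |A ∖ B| — true.
(b) west: |A| = 9, |A ∩ B| = 6; needs |A ∖ B| = 2 — false.
(c) central: |A| = 6, |A ∩ B| = 3; needs |A ∩ B| > 2 — true.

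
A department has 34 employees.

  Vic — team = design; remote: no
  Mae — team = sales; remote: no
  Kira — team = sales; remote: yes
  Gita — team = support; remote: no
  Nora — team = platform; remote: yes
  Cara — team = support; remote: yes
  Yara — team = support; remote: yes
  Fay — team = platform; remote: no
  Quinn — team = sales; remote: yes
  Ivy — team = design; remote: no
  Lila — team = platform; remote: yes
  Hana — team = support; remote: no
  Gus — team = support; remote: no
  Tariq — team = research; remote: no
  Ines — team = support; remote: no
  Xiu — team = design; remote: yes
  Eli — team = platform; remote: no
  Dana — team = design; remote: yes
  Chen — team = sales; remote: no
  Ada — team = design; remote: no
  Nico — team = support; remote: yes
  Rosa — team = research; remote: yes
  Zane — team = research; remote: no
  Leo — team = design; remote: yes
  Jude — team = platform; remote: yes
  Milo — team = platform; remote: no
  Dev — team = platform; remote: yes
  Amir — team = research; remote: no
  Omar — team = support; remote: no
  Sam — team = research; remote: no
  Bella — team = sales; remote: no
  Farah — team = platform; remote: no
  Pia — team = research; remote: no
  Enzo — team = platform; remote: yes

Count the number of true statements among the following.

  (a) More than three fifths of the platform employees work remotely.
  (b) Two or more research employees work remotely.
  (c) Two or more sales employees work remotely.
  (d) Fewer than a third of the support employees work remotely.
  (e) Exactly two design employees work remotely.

(a) platform: |A| = 9, |A ∩ B| = 5; needs |A ∩ B| / |A| > 3/5 — false.
(b) research: |A| = 6, |A ∩ B| = 1; needs |A ∩ B| ≥ 2 — false.
(c) sales: |A| = 5, |A ∩ B| = 2; needs |A ∩ B| ≥ 2 — true.
(d) support: |A| = 8, |A ∩ B| = 3; needs |A ∩ B| / |A| < 1/3 — false.
(e) design: |A| = 6, |A ∩ B| = 3; needs |A ∩ B| = 2 — false.

1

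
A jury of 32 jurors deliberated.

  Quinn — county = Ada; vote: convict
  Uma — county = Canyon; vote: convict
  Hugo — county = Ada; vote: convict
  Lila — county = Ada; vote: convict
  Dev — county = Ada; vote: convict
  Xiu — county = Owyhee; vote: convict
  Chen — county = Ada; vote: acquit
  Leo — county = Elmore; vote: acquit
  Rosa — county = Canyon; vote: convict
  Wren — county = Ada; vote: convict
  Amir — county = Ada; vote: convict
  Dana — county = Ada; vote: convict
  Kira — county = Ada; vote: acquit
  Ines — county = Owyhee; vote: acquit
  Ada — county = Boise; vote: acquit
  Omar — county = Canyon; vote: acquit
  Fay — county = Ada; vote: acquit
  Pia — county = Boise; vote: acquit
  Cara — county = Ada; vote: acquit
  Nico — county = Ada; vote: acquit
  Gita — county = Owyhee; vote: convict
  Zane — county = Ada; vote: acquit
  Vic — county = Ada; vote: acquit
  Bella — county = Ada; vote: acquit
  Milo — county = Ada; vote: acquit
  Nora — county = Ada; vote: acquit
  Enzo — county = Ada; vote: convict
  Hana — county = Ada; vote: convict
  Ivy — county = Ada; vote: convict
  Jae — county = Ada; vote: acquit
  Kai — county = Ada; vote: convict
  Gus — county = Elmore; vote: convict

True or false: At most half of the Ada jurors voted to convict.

'At most half of the Ada jurors voted to convict' holds iff |A ∩ B| ≤ |A ∖ B|.
|A| = 22, |A ∩ B| = 11, |A ∖ B| = 11.
11 = 11, so the statement is true.

True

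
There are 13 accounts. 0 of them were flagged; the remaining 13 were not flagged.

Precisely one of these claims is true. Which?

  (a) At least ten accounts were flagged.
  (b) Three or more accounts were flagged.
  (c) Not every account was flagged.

|A| = 13, |A ∩ B| = 0, |A ∖ B| = 13.
(a) requires |A ∩ B| ≥ 10: false.
(b) requires |A ∩ B| ≥ 3: false.
(c) requires A ⊄ B (|A ∖ B| ≥ 1): true.

(c)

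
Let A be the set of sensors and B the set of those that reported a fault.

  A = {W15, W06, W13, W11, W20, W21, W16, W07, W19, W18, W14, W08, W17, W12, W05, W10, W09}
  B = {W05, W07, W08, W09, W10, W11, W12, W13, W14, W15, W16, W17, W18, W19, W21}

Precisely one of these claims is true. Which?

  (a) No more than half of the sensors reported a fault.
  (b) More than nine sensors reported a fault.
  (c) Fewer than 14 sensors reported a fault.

|A| = 17, |A ∩ B| = 15, |A ∖ B| = 2.
(a) requires |A ∩ B| ≤ |A ∖ B|: false.
(b) requires |A ∩ B| > 9: true.
(c) requires |A ∩ B| < 14: false.

(b)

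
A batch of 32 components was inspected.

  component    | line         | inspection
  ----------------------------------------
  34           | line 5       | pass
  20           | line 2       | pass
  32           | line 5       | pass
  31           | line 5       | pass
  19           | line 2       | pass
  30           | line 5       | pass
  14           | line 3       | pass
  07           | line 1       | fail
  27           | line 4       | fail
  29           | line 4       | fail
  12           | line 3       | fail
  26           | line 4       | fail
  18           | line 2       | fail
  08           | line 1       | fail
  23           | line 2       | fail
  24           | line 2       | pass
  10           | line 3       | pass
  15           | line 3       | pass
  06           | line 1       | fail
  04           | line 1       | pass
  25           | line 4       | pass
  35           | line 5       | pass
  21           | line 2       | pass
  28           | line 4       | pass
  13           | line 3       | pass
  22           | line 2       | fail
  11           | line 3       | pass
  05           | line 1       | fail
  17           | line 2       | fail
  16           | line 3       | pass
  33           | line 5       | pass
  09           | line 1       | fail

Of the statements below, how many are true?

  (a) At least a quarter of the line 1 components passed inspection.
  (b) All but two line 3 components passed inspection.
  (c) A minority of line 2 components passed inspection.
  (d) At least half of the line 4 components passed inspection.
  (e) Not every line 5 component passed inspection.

(a) line 1: |A| = 6, |A ∩ B| = 1; needs |A ∩ B| / |A| ≥ 1/4 — false.
(b) line 3: |A| = 7, |A ∩ B| = 6; needs |A ∖ B| = 2 — false.
(c) line 2: |A| = 8, |A ∩ B| = 4; needs |A ∩ B| < |A ∖ B| — false.
(d) line 4: |A| = 5, |A ∩ B| = 2; needs |A ∩ B| ≥ |A ∖ B| — false.
(e) line 5: |A| = 6, |A ∩ B| = 6; needs A ⊄ B (|A ∖ B| ≥ 1) — false.

0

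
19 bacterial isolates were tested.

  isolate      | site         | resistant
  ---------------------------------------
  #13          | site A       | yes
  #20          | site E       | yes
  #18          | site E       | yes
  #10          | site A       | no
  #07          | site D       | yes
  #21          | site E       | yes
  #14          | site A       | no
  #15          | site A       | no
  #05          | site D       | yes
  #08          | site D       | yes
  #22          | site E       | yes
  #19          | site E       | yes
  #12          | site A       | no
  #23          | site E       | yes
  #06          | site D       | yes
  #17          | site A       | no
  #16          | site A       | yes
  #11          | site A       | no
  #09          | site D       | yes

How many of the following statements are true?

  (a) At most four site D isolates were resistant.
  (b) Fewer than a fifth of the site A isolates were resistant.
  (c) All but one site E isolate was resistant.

(a) site D: |A| = 5, |A ∩ B| = 5; needs |A ∩ B| ≤ 4 — false.
(b) site A: |A| = 8, |A ∩ B| = 2; needs |A ∩ B| / |A| < 1/5 — false.
(c) site E: |A| = 6, |A ∩ B| = 6; needs |A ∖ B| = 1 — false.

0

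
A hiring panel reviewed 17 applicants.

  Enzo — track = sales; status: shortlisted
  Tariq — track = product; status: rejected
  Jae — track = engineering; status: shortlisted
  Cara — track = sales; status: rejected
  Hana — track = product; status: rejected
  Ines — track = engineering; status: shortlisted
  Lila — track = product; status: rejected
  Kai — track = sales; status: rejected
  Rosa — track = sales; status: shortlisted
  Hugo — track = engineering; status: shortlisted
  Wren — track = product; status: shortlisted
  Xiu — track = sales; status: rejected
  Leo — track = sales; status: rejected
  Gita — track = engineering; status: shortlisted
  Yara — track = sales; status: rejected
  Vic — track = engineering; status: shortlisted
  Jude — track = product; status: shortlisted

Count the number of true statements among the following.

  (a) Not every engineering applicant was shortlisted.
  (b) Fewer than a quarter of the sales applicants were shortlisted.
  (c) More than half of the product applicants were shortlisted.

0

(a) engineering: |A| = 5, |A ∩ B| = 5; needs A ⊄ B (|A ∖ B| ≥ 1) — false.
(b) sales: |A| = 7, |A ∩ B| = 2; needs |A ∩ B| / |A| < 1/4 — false.
(c) product: |A| = 5, |A ∩ B| = 2; needs |A ∩ B| > |A ∖ B| — false.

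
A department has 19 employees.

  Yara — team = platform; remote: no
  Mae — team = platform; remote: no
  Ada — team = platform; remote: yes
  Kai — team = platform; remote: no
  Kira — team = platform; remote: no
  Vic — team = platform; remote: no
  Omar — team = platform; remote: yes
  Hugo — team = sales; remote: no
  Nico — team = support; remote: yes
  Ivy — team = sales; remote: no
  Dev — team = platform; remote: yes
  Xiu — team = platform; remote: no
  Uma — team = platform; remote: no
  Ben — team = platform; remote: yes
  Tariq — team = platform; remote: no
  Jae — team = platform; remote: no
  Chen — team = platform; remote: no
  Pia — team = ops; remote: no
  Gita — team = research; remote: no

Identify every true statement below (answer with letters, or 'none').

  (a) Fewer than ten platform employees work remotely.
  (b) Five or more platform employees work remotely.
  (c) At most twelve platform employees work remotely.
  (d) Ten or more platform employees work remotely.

(a), (c)

|A| = 14, |A ∩ B| = 4, |A ∖ B| = 10.
(a) |A ∩ B| < 10: holds.
(b) |A ∩ B| ≥ 5: fails.
(c) |A ∩ B| ≤ 12: holds.
(d) |A ∩ B| ≥ 10: fails.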